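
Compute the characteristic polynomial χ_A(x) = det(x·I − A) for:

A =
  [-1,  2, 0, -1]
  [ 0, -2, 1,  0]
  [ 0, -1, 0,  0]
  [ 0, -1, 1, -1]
x^4 + 4*x^3 + 6*x^2 + 4*x + 1

Expanding det(x·I − A) (e.g. by cofactor expansion or by noting that A is similar to its Jordan form J, which has the same characteristic polynomial as A) gives
  χ_A(x) = x^4 + 4*x^3 + 6*x^2 + 4*x + 1
which factors as (x + 1)^4. The eigenvalues (with algebraic multiplicities) are λ = -1 with multiplicity 4.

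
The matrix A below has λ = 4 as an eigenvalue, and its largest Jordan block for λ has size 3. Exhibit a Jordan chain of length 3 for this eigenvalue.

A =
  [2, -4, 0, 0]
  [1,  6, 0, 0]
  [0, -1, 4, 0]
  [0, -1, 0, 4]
A Jordan chain for λ = 4 of length 3:
v_1 = (0, 0, -1, -1)ᵀ
v_2 = (-2, 1, 0, 0)ᵀ
v_3 = (1, 0, 0, 0)ᵀ

Let N = A − (4)·I. We want v_3 with N^3 v_3 = 0 but N^2 v_3 ≠ 0; then v_{j-1} := N · v_j for j = 3, …, 2.

Pick v_3 = (1, 0, 0, 0)ᵀ.
Then v_2 = N · v_3 = (-2, 1, 0, 0)ᵀ.
Then v_1 = N · v_2 = (0, 0, -1, -1)ᵀ.

Sanity check: (A − (4)·I) v_1 = (0, 0, 0, 0)ᵀ = 0. ✓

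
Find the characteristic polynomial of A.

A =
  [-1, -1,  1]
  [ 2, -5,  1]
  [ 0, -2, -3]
x^3 + 9*x^2 + 27*x + 27

Expanding det(x·I − A) (e.g. by cofactor expansion or by noting that A is similar to its Jordan form J, which has the same characteristic polynomial as A) gives
  χ_A(x) = x^3 + 9*x^2 + 27*x + 27
which factors as (x + 3)^3. The eigenvalues (with algebraic multiplicities) are λ = -3 with multiplicity 3.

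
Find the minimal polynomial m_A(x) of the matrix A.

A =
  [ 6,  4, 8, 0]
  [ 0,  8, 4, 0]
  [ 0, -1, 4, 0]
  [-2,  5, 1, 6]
x^3 - 18*x^2 + 108*x - 216

The characteristic polynomial is χ_A(x) = (x - 6)^4, so the eigenvalues are known. The minimal polynomial is
  m_A(x) = Π_λ (x − λ)^{k_λ}
where k_λ is the size of the *largest* Jordan block for λ (equivalently, the smallest k with (A − λI)^k v = 0 for every generalised eigenvector v of λ).

  λ = 6: largest Jordan block has size 3, contributing (x − 6)^3

So m_A(x) = (x - 6)^3 = x^3 - 18*x^2 + 108*x - 216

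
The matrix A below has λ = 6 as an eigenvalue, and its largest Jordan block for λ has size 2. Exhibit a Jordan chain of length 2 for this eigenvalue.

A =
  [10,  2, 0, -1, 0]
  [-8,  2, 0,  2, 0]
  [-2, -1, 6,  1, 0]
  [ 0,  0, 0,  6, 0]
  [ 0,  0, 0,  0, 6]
A Jordan chain for λ = 6 of length 2:
v_1 = (4, -8, -2, 0, 0)ᵀ
v_2 = (1, 0, 0, 0, 0)ᵀ

Let N = A − (6)·I. We want v_2 with N^2 v_2 = 0 but N^1 v_2 ≠ 0; then v_{j-1} := N · v_j for j = 2, …, 2.

Pick v_2 = (1, 0, 0, 0, 0)ᵀ.
Then v_1 = N · v_2 = (4, -8, -2, 0, 0)ᵀ.

Sanity check: (A − (6)·I) v_1 = (0, 0, 0, 0, 0)ᵀ = 0. ✓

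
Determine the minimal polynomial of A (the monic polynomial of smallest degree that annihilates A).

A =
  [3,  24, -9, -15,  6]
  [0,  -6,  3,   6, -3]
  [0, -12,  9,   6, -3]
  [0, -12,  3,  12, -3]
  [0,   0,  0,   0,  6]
x^2 - 9*x + 18

The characteristic polynomial is χ_A(x) = (x - 6)^3*(x - 3)^2, so the eigenvalues are known. The minimal polynomial is
  m_A(x) = Π_λ (x − λ)^{k_λ}
where k_λ is the size of the *largest* Jordan block for λ (equivalently, the smallest k with (A − λI)^k v = 0 for every generalised eigenvector v of λ).

  λ = 3: largest Jordan block has size 1, contributing (x − 3)
  λ = 6: largest Jordan block has size 1, contributing (x − 6)

So m_A(x) = (x - 6)*(x - 3) = x^2 - 9*x + 18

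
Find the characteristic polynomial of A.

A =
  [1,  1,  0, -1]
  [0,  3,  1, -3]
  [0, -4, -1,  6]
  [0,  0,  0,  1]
x^4 - 4*x^3 + 6*x^2 - 4*x + 1

Expanding det(x·I − A) (e.g. by cofactor expansion or by noting that A is similar to its Jordan form J, which has the same characteristic polynomial as A) gives
  χ_A(x) = x^4 - 4*x^3 + 6*x^2 - 4*x + 1
which factors as (x - 1)^4. The eigenvalues (with algebraic multiplicities) are λ = 1 with multiplicity 4.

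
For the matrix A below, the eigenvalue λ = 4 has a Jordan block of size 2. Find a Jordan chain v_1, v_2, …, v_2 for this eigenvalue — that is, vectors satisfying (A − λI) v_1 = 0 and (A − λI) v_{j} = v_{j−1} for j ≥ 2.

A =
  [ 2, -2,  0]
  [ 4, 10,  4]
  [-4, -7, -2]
A Jordan chain for λ = 4 of length 2:
v_1 = (-2, 2, -1)ᵀ
v_2 = (2, -1, 0)ᵀ

Let N = A − (4)·I. We want v_2 with N^2 v_2 = 0 but N^1 v_2 ≠ 0; then v_{j-1} := N · v_j for j = 2, …, 2.

Pick v_2 = (2, -1, 0)ᵀ.
Then v_1 = N · v_2 = (-2, 2, -1)ᵀ.

Sanity check: (A − (4)·I) v_1 = (0, 0, 0)ᵀ = 0. ✓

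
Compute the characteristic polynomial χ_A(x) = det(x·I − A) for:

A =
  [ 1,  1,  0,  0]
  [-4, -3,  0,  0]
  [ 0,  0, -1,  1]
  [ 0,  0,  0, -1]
x^4 + 4*x^3 + 6*x^2 + 4*x + 1

Expanding det(x·I − A) (e.g. by cofactor expansion or by noting that A is similar to its Jordan form J, which has the same characteristic polynomial as A) gives
  χ_A(x) = x^4 + 4*x^3 + 6*x^2 + 4*x + 1
which factors as (x + 1)^4. The eigenvalues (with algebraic multiplicities) are λ = -1 with multiplicity 4.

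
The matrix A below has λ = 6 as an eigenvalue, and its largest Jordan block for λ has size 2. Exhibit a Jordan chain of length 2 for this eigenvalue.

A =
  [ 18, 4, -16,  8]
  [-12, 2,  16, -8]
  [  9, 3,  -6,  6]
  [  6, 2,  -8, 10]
A Jordan chain for λ = 6 of length 2:
v_1 = (12, -12, 9, 6)ᵀ
v_2 = (1, 0, 0, 0)ᵀ

Let N = A − (6)·I. We want v_2 with N^2 v_2 = 0 but N^1 v_2 ≠ 0; then v_{j-1} := N · v_j for j = 2, …, 2.

Pick v_2 = (1, 0, 0, 0)ᵀ.
Then v_1 = N · v_2 = (12, -12, 9, 6)ᵀ.

Sanity check: (A − (6)·I) v_1 = (0, 0, 0, 0)ᵀ = 0. ✓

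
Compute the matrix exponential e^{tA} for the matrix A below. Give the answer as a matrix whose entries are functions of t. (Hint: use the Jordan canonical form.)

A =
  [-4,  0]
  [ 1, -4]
e^{tA} =
  [exp(-4*t), 0]
  [t*exp(-4*t), exp(-4*t)]

Strategy: write A = P · J · P⁻¹ where J is a Jordan canonical form, so e^{tA} = P · e^{tJ} · P⁻¹, and e^{tJ} can be computed block-by-block.

A has Jordan form
J =
  [-4,  1]
  [ 0, -4]
(up to reordering of blocks).

Per-block formulas:
  For a 2×2 Jordan block J_2(-4): exp(t · J_2(-4)) = e^(-4t)·(I + t·N), where N is the 2×2 nilpotent shift.

After assembling e^{tJ} and conjugating by P, we get:

e^{tA} =
  [exp(-4*t), 0]
  [t*exp(-4*t), exp(-4*t)]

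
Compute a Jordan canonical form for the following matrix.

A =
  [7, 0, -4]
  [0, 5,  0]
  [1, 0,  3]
J_2(5) ⊕ J_1(5)

The characteristic polynomial is
  det(x·I − A) = x^3 - 15*x^2 + 75*x - 125 = (x - 5)^3

Eigenvalues and multiplicities (the geometric multiplicity of λ is n − rank(A − λI), which equals the number of Jordan blocks for λ):
  λ = 5: algebraic multiplicity = 3, geometric multiplicity = 2

Determining the block sizes for each eigenvalue:
  λ = 5: 2 blocks summing to 3 forces exactly one block of size 2 and the rest size 1 → block sizes [2, 1]

Assembling the blocks gives a Jordan form
J =
  [5, 1, 0]
  [0, 5, 0]
  [0, 0, 5]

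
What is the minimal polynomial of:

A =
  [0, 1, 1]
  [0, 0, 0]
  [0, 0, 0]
x^2

The characteristic polynomial is χ_A(x) = x^3, so the eigenvalues are known. The minimal polynomial is
  m_A(x) = Π_λ (x − λ)^{k_λ}
where k_λ is the size of the *largest* Jordan block for λ (equivalently, the smallest k with (A − λI)^k v = 0 for every generalised eigenvector v of λ).

  λ = 0: largest Jordan block has size 2, contributing (x − 0)^2

So m_A(x) = x^2 = x^2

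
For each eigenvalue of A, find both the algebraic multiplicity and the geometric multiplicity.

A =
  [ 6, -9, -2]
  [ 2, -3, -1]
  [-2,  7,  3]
λ = 2: alg = 3, geom = 1

Step 1 — factor the characteristic polynomial to read off the algebraic multiplicities:
  χ_A(x) = (x - 2)^3

Step 2 — compute geometric multiplicities via the rank-nullity identity g(λ) = n − rank(A − λI):
  rank(A − (2)·I) = 2, so dim ker(A − (2)·I) = n − 2 = 1

Summary:
  λ = 2: algebraic multiplicity = 3, geometric multiplicity = 1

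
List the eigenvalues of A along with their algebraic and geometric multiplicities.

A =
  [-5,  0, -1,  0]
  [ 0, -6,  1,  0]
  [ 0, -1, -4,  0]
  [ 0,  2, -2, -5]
λ = -5: alg = 4, geom = 2

Step 1 — factor the characteristic polynomial to read off the algebraic multiplicities:
  χ_A(x) = (x + 5)^4

Step 2 — compute geometric multiplicities via the rank-nullity identity g(λ) = n − rank(A − λI):
  rank(A − (-5)·I) = 2, so dim ker(A − (-5)·I) = n − 2 = 2

Summary:
  λ = -5: algebraic multiplicity = 4, geometric multiplicity = 2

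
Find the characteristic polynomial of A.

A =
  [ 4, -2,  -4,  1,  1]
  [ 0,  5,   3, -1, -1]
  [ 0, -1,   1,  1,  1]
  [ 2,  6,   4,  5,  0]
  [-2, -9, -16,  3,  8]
x^5 - 23*x^4 + 211*x^3 - 965*x^2 + 2200*x - 2000

Expanding det(x·I − A) (e.g. by cofactor expansion or by noting that A is similar to its Jordan form J, which has the same characteristic polynomial as A) gives
  χ_A(x) = x^5 - 23*x^4 + 211*x^3 - 965*x^2 + 2200*x - 2000
which factors as (x - 5)^3*(x - 4)^2. The eigenvalues (with algebraic multiplicities) are λ = 4 with multiplicity 2, λ = 5 with multiplicity 3.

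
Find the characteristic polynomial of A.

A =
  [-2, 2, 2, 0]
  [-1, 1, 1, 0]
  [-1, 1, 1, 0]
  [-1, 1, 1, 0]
x^4

Expanding det(x·I − A) (e.g. by cofactor expansion or by noting that A is similar to its Jordan form J, which has the same characteristic polynomial as A) gives
  χ_A(x) = x^4
which factors as x^4. The eigenvalues (with algebraic multiplicities) are λ = 0 with multiplicity 4.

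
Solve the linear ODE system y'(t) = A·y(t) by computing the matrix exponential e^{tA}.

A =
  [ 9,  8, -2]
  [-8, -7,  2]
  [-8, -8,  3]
e^{tA} =
  [4*exp(3*t) - 3*exp(t), 4*exp(3*t) - 4*exp(t), -exp(3*t) + exp(t)]
  [-4*exp(3*t) + 4*exp(t), -4*exp(3*t) + 5*exp(t), exp(3*t) - exp(t)]
  [-4*exp(3*t) + 4*exp(t), -4*exp(3*t) + 4*exp(t), exp(3*t)]

Strategy: write A = P · J · P⁻¹ where J is a Jordan canonical form, so e^{tA} = P · e^{tJ} · P⁻¹, and e^{tJ} can be computed block-by-block.

A has Jordan form
J =
  [1, 0, 0]
  [0, 1, 0]
  [0, 0, 3]
(up to reordering of blocks).

Per-block formulas:
  For a 1×1 block at λ = 3: exp(t · [3]) = [e^(3t)].
  For a 1×1 block at λ = 1: exp(t · [1]) = [e^(1t)].

After assembling e^{tJ} and conjugating by P, we get:

e^{tA} =
  [4*exp(3*t) - 3*exp(t), 4*exp(3*t) - 4*exp(t), -exp(3*t) + exp(t)]
  [-4*exp(3*t) + 4*exp(t), -4*exp(3*t) + 5*exp(t), exp(3*t) - exp(t)]
  [-4*exp(3*t) + 4*exp(t), -4*exp(3*t) + 4*exp(t), exp(3*t)]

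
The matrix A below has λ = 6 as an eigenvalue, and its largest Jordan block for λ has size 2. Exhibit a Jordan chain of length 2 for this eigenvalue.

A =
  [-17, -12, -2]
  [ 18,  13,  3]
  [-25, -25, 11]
A Jordan chain for λ = 6 of length 2:
v_1 = (-10, 15, 25)ᵀ
v_2 = (2, -3, 0)ᵀ

Let N = A − (6)·I. We want v_2 with N^2 v_2 = 0 but N^1 v_2 ≠ 0; then v_{j-1} := N · v_j for j = 2, …, 2.

Pick v_2 = (2, -3, 0)ᵀ.
Then v_1 = N · v_2 = (-10, 15, 25)ᵀ.

Sanity check: (A − (6)·I) v_1 = (0, 0, 0)ᵀ = 0. ✓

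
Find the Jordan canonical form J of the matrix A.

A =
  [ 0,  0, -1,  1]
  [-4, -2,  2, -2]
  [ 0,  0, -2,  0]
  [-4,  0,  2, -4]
J_2(-2) ⊕ J_1(-2) ⊕ J_1(-2)

The characteristic polynomial is
  det(x·I − A) = x^4 + 8*x^3 + 24*x^2 + 32*x + 16 = (x + 2)^4

Eigenvalues and multiplicities (the geometric multiplicity of λ is n − rank(A − λI), which equals the number of Jordan blocks for λ):
  λ = -2: algebraic multiplicity = 4, geometric multiplicity = 3

Determining the block sizes for each eigenvalue:
  λ = -2: 3 blocks summing to 4 forces exactly one block of size 2 and the rest size 1 → block sizes [2, 1, 1]

Assembling the blocks gives a Jordan form
J =
  [-2,  1,  0,  0]
  [ 0, -2,  0,  0]
  [ 0,  0, -2,  0]
  [ 0,  0,  0, -2]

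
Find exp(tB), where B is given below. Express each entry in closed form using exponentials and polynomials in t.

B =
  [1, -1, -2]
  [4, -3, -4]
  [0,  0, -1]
e^{tB} =
  [2*t*exp(-t) + exp(-t), -t*exp(-t), -2*t*exp(-t)]
  [4*t*exp(-t), -2*t*exp(-t) + exp(-t), -4*t*exp(-t)]
  [0, 0, exp(-t)]

Strategy: write B = P · J · P⁻¹ where J is a Jordan canonical form, so e^{tB} = P · e^{tJ} · P⁻¹, and e^{tJ} can be computed block-by-block.

B has Jordan form
J =
  [-1,  1,  0]
  [ 0, -1,  0]
  [ 0,  0, -1]
(up to reordering of blocks).

Per-block formulas:
  For a 2×2 Jordan block J_2(-1): exp(t · J_2(-1)) = e^(-1t)·(I + t·N), where N is the 2×2 nilpotent shift.
  For a 1×1 block at λ = -1: exp(t · [-1]) = [e^(-1t)].

After assembling e^{tJ} and conjugating by P, we get:

e^{tB} =
  [2*t*exp(-t) + exp(-t), -t*exp(-t), -2*t*exp(-t)]
  [4*t*exp(-t), -2*t*exp(-t) + exp(-t), -4*t*exp(-t)]
  [0, 0, exp(-t)]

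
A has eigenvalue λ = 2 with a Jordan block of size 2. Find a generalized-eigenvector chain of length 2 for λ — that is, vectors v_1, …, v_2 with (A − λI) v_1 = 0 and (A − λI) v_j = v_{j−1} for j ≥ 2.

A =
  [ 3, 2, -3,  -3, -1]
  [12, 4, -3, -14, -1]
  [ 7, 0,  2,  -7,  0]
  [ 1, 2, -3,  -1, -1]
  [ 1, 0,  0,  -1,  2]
A Jordan chain for λ = 2 of length 2:
v_1 = (1, 12, 7, 1, 1)ᵀ
v_2 = (1, 0, 0, 0, 0)ᵀ

Let N = A − (2)·I. We want v_2 with N^2 v_2 = 0 but N^1 v_2 ≠ 0; then v_{j-1} := N · v_j for j = 2, …, 2.

Pick v_2 = (1, 0, 0, 0, 0)ᵀ.
Then v_1 = N · v_2 = (1, 12, 7, 1, 1)ᵀ.

Sanity check: (A − (2)·I) v_1 = (0, 0, 0, 0, 0)ᵀ = 0. ✓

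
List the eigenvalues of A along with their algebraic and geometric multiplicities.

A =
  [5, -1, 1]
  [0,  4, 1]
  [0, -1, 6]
λ = 5: alg = 3, geom = 2

Step 1 — factor the characteristic polynomial to read off the algebraic multiplicities:
  χ_A(x) = (x - 5)^3

Step 2 — compute geometric multiplicities via the rank-nullity identity g(λ) = n − rank(A − λI):
  rank(A − (5)·I) = 1, so dim ker(A − (5)·I) = n − 1 = 2

Summary:
  λ = 5: algebraic multiplicity = 3, geometric multiplicity = 2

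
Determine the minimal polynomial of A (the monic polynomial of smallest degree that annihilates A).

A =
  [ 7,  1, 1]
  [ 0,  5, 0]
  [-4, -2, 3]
x^2 - 10*x + 25

The characteristic polynomial is χ_A(x) = (x - 5)^3, so the eigenvalues are known. The minimal polynomial is
  m_A(x) = Π_λ (x − λ)^{k_λ}
where k_λ is the size of the *largest* Jordan block for λ (equivalently, the smallest k with (A − λI)^k v = 0 for every generalised eigenvector v of λ).

  λ = 5: largest Jordan block has size 2, contributing (x − 5)^2

So m_A(x) = (x - 5)^2 = x^2 - 10*x + 25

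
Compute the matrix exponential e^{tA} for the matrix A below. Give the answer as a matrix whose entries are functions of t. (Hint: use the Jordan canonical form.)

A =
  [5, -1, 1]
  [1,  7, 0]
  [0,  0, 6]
e^{tA} =
  [-t*exp(6*t) + exp(6*t), -t*exp(6*t), -t^2*exp(6*t)/2 + t*exp(6*t)]
  [t*exp(6*t), t*exp(6*t) + exp(6*t), t^2*exp(6*t)/2]
  [0, 0, exp(6*t)]

Strategy: write A = P · J · P⁻¹ where J is a Jordan canonical form, so e^{tA} = P · e^{tJ} · P⁻¹, and e^{tJ} can be computed block-by-block.

A has Jordan form
J =
  [6, 1, 0]
  [0, 6, 1]
  [0, 0, 6]
(up to reordering of blocks).

Per-block formulas:
  For a 3×3 Jordan block J_3(6): exp(t · J_3(6)) = e^(6t)·(I + t·N + (t^2/2)·N^2), where N is the 3×3 nilpotent shift.

After assembling e^{tJ} and conjugating by P, we get:

e^{tA} =
  [-t*exp(6*t) + exp(6*t), -t*exp(6*t), -t^2*exp(6*t)/2 + t*exp(6*t)]
  [t*exp(6*t), t*exp(6*t) + exp(6*t), t^2*exp(6*t)/2]
  [0, 0, exp(6*t)]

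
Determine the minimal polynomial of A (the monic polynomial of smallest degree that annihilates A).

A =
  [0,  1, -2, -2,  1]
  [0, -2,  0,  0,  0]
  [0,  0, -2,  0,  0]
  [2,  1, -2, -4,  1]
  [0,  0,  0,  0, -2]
x^2 + 4*x + 4

The characteristic polynomial is χ_A(x) = (x + 2)^5, so the eigenvalues are known. The minimal polynomial is
  m_A(x) = Π_λ (x − λ)^{k_λ}
where k_λ is the size of the *largest* Jordan block for λ (equivalently, the smallest k with (A − λI)^k v = 0 for every generalised eigenvector v of λ).

  λ = -2: largest Jordan block has size 2, contributing (x + 2)^2

So m_A(x) = (x + 2)^2 = x^2 + 4*x + 4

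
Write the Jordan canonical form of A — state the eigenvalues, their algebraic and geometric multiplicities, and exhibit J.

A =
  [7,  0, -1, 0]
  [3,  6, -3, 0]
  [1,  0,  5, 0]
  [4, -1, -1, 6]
J_2(6) ⊕ J_2(6)

The characteristic polynomial is
  det(x·I − A) = x^4 - 24*x^3 + 216*x^2 - 864*x + 1296 = (x - 6)^4

Eigenvalues and multiplicities (the geometric multiplicity of λ is n − rank(A − λI), which equals the number of Jordan blocks for λ):
  λ = 6: algebraic multiplicity = 4, geometric multiplicity = 2

Determining the block sizes for each eigenvalue:
  λ = 6: with am = 4 and gm = 2, the partition is not yet determined (e.g. several partitions of 4 into 2 parts exist). Let N = A − (6)·I. Computing rank(N^1) = 2, rank(N^2) = 0; the number of blocks of size ≥ j is rank(N^{j−1}) − rank(N^j), giving [2, 2]. So we have 2 block(s) of size 2 → block sizes [2, 2]

Assembling the blocks gives a Jordan form
J =
  [6, 1, 0, 0]
  [0, 6, 0, 0]
  [0, 0, 6, 1]
  [0, 0, 0, 6]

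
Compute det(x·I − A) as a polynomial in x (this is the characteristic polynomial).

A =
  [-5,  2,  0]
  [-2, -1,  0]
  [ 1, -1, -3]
x^3 + 9*x^2 + 27*x + 27

Expanding det(x·I − A) (e.g. by cofactor expansion or by noting that A is similar to its Jordan form J, which has the same characteristic polynomial as A) gives
  χ_A(x) = x^3 + 9*x^2 + 27*x + 27
which factors as (x + 3)^3. The eigenvalues (with algebraic multiplicities) are λ = -3 with multiplicity 3.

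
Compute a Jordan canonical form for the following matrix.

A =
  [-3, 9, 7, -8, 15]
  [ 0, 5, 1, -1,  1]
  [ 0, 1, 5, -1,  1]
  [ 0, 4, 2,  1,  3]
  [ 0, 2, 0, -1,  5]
J_1(-3) ⊕ J_2(4) ⊕ J_2(4)

The characteristic polynomial is
  det(x·I − A) = x^5 - 13*x^4 + 48*x^3 + 32*x^2 - 512*x + 768 = (x - 4)^4*(x + 3)

Eigenvalues and multiplicities (the geometric multiplicity of λ is n − rank(A − λI), which equals the number of Jordan blocks for λ):
  λ = -3: algebraic multiplicity = 1, geometric multiplicity = 1
  λ = 4: algebraic multiplicity = 4, geometric multiplicity = 2

Determining the block sizes for each eigenvalue:
  λ = -3: one block (gm = 1), so the single block has size am = 1 → block sizes [1]
  λ = 4: with am = 4 and gm = 2, the partition is not yet determined (e.g. several partitions of 4 into 2 parts exist). Let N = A − (4)·I. Computing rank(N^1) = 3, rank(N^2) = 1; the number of blocks of size ≥ j is rank(N^{j−1}) − rank(N^j), giving [2, 2]. So we have 2 block(s) of size 2 → block sizes [2, 2]

Assembling the blocks gives a Jordan form
J =
  [-3, 0, 0, 0, 0]
  [ 0, 4, 1, 0, 0]
  [ 0, 0, 4, 0, 0]
  [ 0, 0, 0, 4, 1]
  [ 0, 0, 0, 0, 4]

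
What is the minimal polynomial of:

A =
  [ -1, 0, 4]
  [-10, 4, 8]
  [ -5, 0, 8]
x^2 - 7*x + 12

The characteristic polynomial is χ_A(x) = (x - 4)^2*(x - 3), so the eigenvalues are known. The minimal polynomial is
  m_A(x) = Π_λ (x − λ)^{k_λ}
where k_λ is the size of the *largest* Jordan block for λ (equivalently, the smallest k with (A − λI)^k v = 0 for every generalised eigenvector v of λ).

  λ = 3: largest Jordan block has size 1, contributing (x − 3)
  λ = 4: largest Jordan block has size 1, contributing (x − 4)

So m_A(x) = (x - 4)*(x - 3) = x^2 - 7*x + 12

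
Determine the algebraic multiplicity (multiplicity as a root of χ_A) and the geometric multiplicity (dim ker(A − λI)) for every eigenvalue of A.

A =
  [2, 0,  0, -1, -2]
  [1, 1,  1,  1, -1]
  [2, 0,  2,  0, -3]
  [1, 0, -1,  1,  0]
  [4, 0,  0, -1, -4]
λ = -2: alg = 1, geom = 1; λ = 1: alg = 4, geom = 2

Step 1 — factor the characteristic polynomial to read off the algebraic multiplicities:
  χ_A(x) = (x - 1)^4*(x + 2)

Step 2 — compute geometric multiplicities via the rank-nullity identity g(λ) = n − rank(A − λI):
  rank(A − (-2)·I) = 4, so dim ker(A − (-2)·I) = n − 4 = 1
  rank(A − (1)·I) = 3, so dim ker(A − (1)·I) = n − 3 = 2

Summary:
  λ = -2: algebraic multiplicity = 1, geometric multiplicity = 1
  λ = 1: algebraic multiplicity = 4, geometric multiplicity = 2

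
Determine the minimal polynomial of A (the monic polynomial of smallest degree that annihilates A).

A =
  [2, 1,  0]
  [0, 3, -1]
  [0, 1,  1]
x^3 - 6*x^2 + 12*x - 8

The characteristic polynomial is χ_A(x) = (x - 2)^3, so the eigenvalues are known. The minimal polynomial is
  m_A(x) = Π_λ (x − λ)^{k_λ}
where k_λ is the size of the *largest* Jordan block for λ (equivalently, the smallest k with (A − λI)^k v = 0 for every generalised eigenvector v of λ).

  λ = 2: largest Jordan block has size 3, contributing (x − 2)^3

So m_A(x) = (x - 2)^3 = x^3 - 6*x^2 + 12*x - 8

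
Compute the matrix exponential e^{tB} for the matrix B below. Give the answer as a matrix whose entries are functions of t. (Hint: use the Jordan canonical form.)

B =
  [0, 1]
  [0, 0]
e^{tB} =
  [1, t]
  [0, 1]

Strategy: write B = P · J · P⁻¹ where J is a Jordan canonical form, so e^{tB} = P · e^{tJ} · P⁻¹, and e^{tJ} can be computed block-by-block.

B has Jordan form
J =
  [0, 1]
  [0, 0]
(up to reordering of blocks).

Per-block formulas:
  For a 2×2 Jordan block J_2(0): exp(t · J_2(0)) = e^(0t)·(I + t·N), where N is the 2×2 nilpotent shift.

After assembling e^{tJ} and conjugating by P, we get:

e^{tB} =
  [1, t]
  [0, 1]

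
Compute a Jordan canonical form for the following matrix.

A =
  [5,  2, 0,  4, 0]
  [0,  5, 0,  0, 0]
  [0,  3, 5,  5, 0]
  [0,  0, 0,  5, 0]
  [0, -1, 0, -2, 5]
J_2(5) ⊕ J_2(5) ⊕ J_1(5)

The characteristic polynomial is
  det(x·I − A) = x^5 - 25*x^4 + 250*x^3 - 1250*x^2 + 3125*x - 3125 = (x - 5)^5

Eigenvalues and multiplicities (the geometric multiplicity of λ is n − rank(A − λI), which equals the number of Jordan blocks for λ):
  λ = 5: algebraic multiplicity = 5, geometric multiplicity = 3

Determining the block sizes for each eigenvalue:
  λ = 5: with am = 5 and gm = 3, the partition is not yet determined (e.g. several partitions of 5 into 3 parts exist). Let N = A − (5)·I. Computing rank(N^1) = 2, rank(N^2) = 0; the number of blocks of size ≥ j is rank(N^{j−1}) − rank(N^j), giving [3, 2]. So we have 2 block(s) of size 2, 1 block(s) of size 1 → block sizes [2, 2, 1]

Assembling the blocks gives a Jordan form
J =
  [5, 1, 0, 0, 0]
  [0, 5, 0, 0, 0]
  [0, 0, 5, 1, 0]
  [0, 0, 0, 5, 0]
  [0, 0, 0, 0, 5]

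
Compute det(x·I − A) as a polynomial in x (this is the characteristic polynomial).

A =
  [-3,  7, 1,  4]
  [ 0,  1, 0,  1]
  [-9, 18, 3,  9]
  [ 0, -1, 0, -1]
x^4

Expanding det(x·I − A) (e.g. by cofactor expansion or by noting that A is similar to its Jordan form J, which has the same characteristic polynomial as A) gives
  χ_A(x) = x^4
which factors as x^4. The eigenvalues (with algebraic multiplicities) are λ = 0 with multiplicity 4.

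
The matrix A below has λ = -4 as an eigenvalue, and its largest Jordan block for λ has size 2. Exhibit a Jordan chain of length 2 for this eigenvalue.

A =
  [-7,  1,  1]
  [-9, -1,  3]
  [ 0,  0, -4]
A Jordan chain for λ = -4 of length 2:
v_1 = (-3, -9, 0)ᵀ
v_2 = (1, 0, 0)ᵀ

Let N = A − (-4)·I. We want v_2 with N^2 v_2 = 0 but N^1 v_2 ≠ 0; then v_{j-1} := N · v_j for j = 2, …, 2.

Pick v_2 = (1, 0, 0)ᵀ.
Then v_1 = N · v_2 = (-3, -9, 0)ᵀ.

Sanity check: (A − (-4)·I) v_1 = (0, 0, 0)ᵀ = 0. ✓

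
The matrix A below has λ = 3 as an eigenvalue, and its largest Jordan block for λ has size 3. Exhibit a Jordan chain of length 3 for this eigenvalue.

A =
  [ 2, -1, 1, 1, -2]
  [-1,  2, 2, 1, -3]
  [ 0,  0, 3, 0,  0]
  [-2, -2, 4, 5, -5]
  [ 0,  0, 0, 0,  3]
A Jordan chain for λ = 3 of length 3:
v_1 = (1, 1, 0, 2, 0)ᵀ
v_2 = (1, 2, 0, 4, 0)ᵀ
v_3 = (0, 0, 1, 0, 0)ᵀ

Let N = A − (3)·I. We want v_3 with N^3 v_3 = 0 but N^2 v_3 ≠ 0; then v_{j-1} := N · v_j for j = 3, …, 2.

Pick v_3 = (0, 0, 1, 0, 0)ᵀ.
Then v_2 = N · v_3 = (1, 2, 0, 4, 0)ᵀ.
Then v_1 = N · v_2 = (1, 1, 0, 2, 0)ᵀ.

Sanity check: (A − (3)·I) v_1 = (0, 0, 0, 0, 0)ᵀ = 0. ✓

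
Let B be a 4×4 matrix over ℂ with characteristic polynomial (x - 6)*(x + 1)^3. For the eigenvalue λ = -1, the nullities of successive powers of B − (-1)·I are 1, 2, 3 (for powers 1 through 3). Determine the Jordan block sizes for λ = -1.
Block sizes for λ = -1: [3]

From the dimensions of kernels of powers, the number of Jordan blocks of size at least j is d_j − d_{j−1} where d_j = dim ker(N^j) (with d_0 = 0). Computing the differences gives [1, 1, 1].
The number of blocks of size exactly k is (#blocks of size ≥ k) − (#blocks of size ≥ k + 1), so the partition is: 1 block(s) of size 3.
In nonincreasing order the block sizes are [3].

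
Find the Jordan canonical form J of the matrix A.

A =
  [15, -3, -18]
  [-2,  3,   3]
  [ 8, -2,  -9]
J_3(3)

The characteristic polynomial is
  det(x·I − A) = x^3 - 9*x^2 + 27*x - 27 = (x - 3)^3

Eigenvalues and multiplicities (the geometric multiplicity of λ is n − rank(A − λI), which equals the number of Jordan blocks for λ):
  λ = 3: algebraic multiplicity = 3, geometric multiplicity = 1

Determining the block sizes for each eigenvalue:
  λ = 3: one block (gm = 1), so the single block has size am = 3 → block sizes [3]

Assembling the blocks gives a Jordan form
J =
  [3, 1, 0]
  [0, 3, 1]
  [0, 0, 3]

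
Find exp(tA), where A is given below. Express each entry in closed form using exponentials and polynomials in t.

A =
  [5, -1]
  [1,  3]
e^{tA} =
  [t*exp(4*t) + exp(4*t), -t*exp(4*t)]
  [t*exp(4*t), -t*exp(4*t) + exp(4*t)]

Strategy: write A = P · J · P⁻¹ where J is a Jordan canonical form, so e^{tA} = P · e^{tJ} · P⁻¹, and e^{tJ} can be computed block-by-block.

A has Jordan form
J =
  [4, 1]
  [0, 4]
(up to reordering of blocks).

Per-block formulas:
  For a 2×2 Jordan block J_2(4): exp(t · J_2(4)) = e^(4t)·(I + t·N), where N is the 2×2 nilpotent shift.

After assembling e^{tJ} and conjugating by P, we get:

e^{tA} =
  [t*exp(4*t) + exp(4*t), -t*exp(4*t)]
  [t*exp(4*t), -t*exp(4*t) + exp(4*t)]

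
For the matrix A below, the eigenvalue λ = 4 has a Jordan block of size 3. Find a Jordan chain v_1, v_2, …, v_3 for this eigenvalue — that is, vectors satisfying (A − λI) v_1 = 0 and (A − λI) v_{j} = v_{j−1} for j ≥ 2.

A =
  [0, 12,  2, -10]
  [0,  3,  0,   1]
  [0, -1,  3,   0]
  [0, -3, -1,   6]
A Jordan chain for λ = 4 of length 3:
v_1 = (0, -2, 2, -2)ᵀ
v_2 = (4, -1, -1, -3)ᵀ
v_3 = (2, 1, 0, 0)ᵀ

Let N = A − (4)·I. We want v_3 with N^3 v_3 = 0 but N^2 v_3 ≠ 0; then v_{j-1} := N · v_j for j = 3, …, 2.

Pick v_3 = (2, 1, 0, 0)ᵀ.
Then v_2 = N · v_3 = (4, -1, -1, -3)ᵀ.
Then v_1 = N · v_2 = (0, -2, 2, -2)ᵀ.

Sanity check: (A − (4)·I) v_1 = (0, 0, 0, 0)ᵀ = 0. ✓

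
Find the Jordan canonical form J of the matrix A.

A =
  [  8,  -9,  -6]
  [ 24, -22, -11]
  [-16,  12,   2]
J_3(-4)

The characteristic polynomial is
  det(x·I − A) = x^3 + 12*x^2 + 48*x + 64 = (x + 4)^3

Eigenvalues and multiplicities (the geometric multiplicity of λ is n − rank(A − λI), which equals the number of Jordan blocks for λ):
  λ = -4: algebraic multiplicity = 3, geometric multiplicity = 1

Determining the block sizes for each eigenvalue:
  λ = -4: one block (gm = 1), so the single block has size am = 3 → block sizes [3]

Assembling the blocks gives a Jordan form
J =
  [-4,  1,  0]
  [ 0, -4,  1]
  [ 0,  0, -4]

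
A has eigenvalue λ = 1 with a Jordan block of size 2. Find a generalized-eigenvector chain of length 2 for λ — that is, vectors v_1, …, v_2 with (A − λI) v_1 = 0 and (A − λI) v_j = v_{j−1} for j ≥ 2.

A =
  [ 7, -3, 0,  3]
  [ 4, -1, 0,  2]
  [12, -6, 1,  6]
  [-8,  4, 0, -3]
A Jordan chain for λ = 1 of length 2:
v_1 = (6, 4, 12, -8)ᵀ
v_2 = (1, 0, 0, 0)ᵀ

Let N = A − (1)·I. We want v_2 with N^2 v_2 = 0 but N^1 v_2 ≠ 0; then v_{j-1} := N · v_j for j = 2, …, 2.

Pick v_2 = (1, 0, 0, 0)ᵀ.
Then v_1 = N · v_2 = (6, 4, 12, -8)ᵀ.

Sanity check: (A − (1)·I) v_1 = (0, 0, 0, 0)ᵀ = 0. ✓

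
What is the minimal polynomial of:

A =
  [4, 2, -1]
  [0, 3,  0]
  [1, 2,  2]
x^2 - 6*x + 9

The characteristic polynomial is χ_A(x) = (x - 3)^3, so the eigenvalues are known. The minimal polynomial is
  m_A(x) = Π_λ (x − λ)^{k_λ}
where k_λ is the size of the *largest* Jordan block for λ (equivalently, the smallest k with (A − λI)^k v = 0 for every generalised eigenvector v of λ).

  λ = 3: largest Jordan block has size 2, contributing (x − 3)^2

So m_A(x) = (x - 3)^2 = x^2 - 6*x + 9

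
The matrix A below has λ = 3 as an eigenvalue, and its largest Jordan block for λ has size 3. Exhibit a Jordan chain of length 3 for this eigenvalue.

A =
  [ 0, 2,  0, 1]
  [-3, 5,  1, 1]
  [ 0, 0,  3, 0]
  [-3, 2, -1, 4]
A Jordan chain for λ = 3 of length 3:
v_1 = (1, 1, 0, 1)ᵀ
v_2 = (0, 1, 0, -1)ᵀ
v_3 = (0, 0, 1, 0)ᵀ

Let N = A − (3)·I. We want v_3 with N^3 v_3 = 0 but N^2 v_3 ≠ 0; then v_{j-1} := N · v_j for j = 3, …, 2.

Pick v_3 = (0, 0, 1, 0)ᵀ.
Then v_2 = N · v_3 = (0, 1, 0, -1)ᵀ.
Then v_1 = N · v_2 = (1, 1, 0, 1)ᵀ.

Sanity check: (A − (3)·I) v_1 = (0, 0, 0, 0)ᵀ = 0. ✓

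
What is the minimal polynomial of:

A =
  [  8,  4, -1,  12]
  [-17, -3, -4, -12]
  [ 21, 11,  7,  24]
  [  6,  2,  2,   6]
x^4 - 18*x^3 + 120*x^2 - 352*x + 384

The characteristic polynomial is χ_A(x) = (x - 6)*(x - 4)^3, so the eigenvalues are known. The minimal polynomial is
  m_A(x) = Π_λ (x − λ)^{k_λ}
where k_λ is the size of the *largest* Jordan block for λ (equivalently, the smallest k with (A − λI)^k v = 0 for every generalised eigenvector v of λ).

  λ = 4: largest Jordan block has size 3, contributing (x − 4)^3
  λ = 6: largest Jordan block has size 1, contributing (x − 6)

So m_A(x) = (x - 6)*(x - 4)^3 = x^4 - 18*x^3 + 120*x^2 - 352*x + 384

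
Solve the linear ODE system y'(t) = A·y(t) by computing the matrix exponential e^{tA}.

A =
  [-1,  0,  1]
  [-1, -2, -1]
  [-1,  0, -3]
e^{tA} =
  [t*exp(-2*t) + exp(-2*t), 0, t*exp(-2*t)]
  [-t*exp(-2*t), exp(-2*t), -t*exp(-2*t)]
  [-t*exp(-2*t), 0, -t*exp(-2*t) + exp(-2*t)]

Strategy: write A = P · J · P⁻¹ where J is a Jordan canonical form, so e^{tA} = P · e^{tJ} · P⁻¹, and e^{tJ} can be computed block-by-block.

A has Jordan form
J =
  [-2,  1,  0]
  [ 0, -2,  0]
  [ 0,  0, -2]
(up to reordering of blocks).

Per-block formulas:
  For a 1×1 block at λ = -2: exp(t · [-2]) = [e^(-2t)].
  For a 2×2 Jordan block J_2(-2): exp(t · J_2(-2)) = e^(-2t)·(I + t·N), where N is the 2×2 nilpotent shift.

After assembling e^{tJ} and conjugating by P, we get:

e^{tA} =
  [t*exp(-2*t) + exp(-2*t), 0, t*exp(-2*t)]
  [-t*exp(-2*t), exp(-2*t), -t*exp(-2*t)]
  [-t*exp(-2*t), 0, -t*exp(-2*t) + exp(-2*t)]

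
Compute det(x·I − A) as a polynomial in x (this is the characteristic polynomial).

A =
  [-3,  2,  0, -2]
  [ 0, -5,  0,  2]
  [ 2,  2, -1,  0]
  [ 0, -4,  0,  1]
x^4 + 8*x^3 + 22*x^2 + 24*x + 9

Expanding det(x·I − A) (e.g. by cofactor expansion or by noting that A is similar to its Jordan form J, which has the same characteristic polynomial as A) gives
  χ_A(x) = x^4 + 8*x^3 + 22*x^2 + 24*x + 9
which factors as (x + 1)^2*(x + 3)^2. The eigenvalues (with algebraic multiplicities) are λ = -3 with multiplicity 2, λ = -1 with multiplicity 2.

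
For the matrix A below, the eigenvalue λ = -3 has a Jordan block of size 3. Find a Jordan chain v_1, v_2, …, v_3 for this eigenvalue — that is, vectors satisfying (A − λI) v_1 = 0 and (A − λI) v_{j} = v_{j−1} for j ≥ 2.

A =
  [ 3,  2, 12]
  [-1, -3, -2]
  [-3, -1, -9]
A Jordan chain for λ = -3 of length 3:
v_1 = (-2, 0, 1)ᵀ
v_2 = (6, -1, -3)ᵀ
v_3 = (1, 0, 0)ᵀ

Let N = A − (-3)·I. We want v_3 with N^3 v_3 = 0 but N^2 v_3 ≠ 0; then v_{j-1} := N · v_j for j = 3, …, 2.

Pick v_3 = (1, 0, 0)ᵀ.
Then v_2 = N · v_3 = (6, -1, -3)ᵀ.
Then v_1 = N · v_2 = (-2, 0, 1)ᵀ.

Sanity check: (A − (-3)·I) v_1 = (0, 0, 0)ᵀ = 0. ✓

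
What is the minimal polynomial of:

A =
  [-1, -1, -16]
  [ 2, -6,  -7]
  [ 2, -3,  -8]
x^3 + 15*x^2 + 75*x + 125

The characteristic polynomial is χ_A(x) = (x + 5)^3, so the eigenvalues are known. The minimal polynomial is
  m_A(x) = Π_λ (x − λ)^{k_λ}
where k_λ is the size of the *largest* Jordan block for λ (equivalently, the smallest k with (A − λI)^k v = 0 for every generalised eigenvector v of λ).

  λ = -5: largest Jordan block has size 3, contributing (x + 5)^3

So m_A(x) = (x + 5)^3 = x^3 + 15*x^2 + 75*x + 125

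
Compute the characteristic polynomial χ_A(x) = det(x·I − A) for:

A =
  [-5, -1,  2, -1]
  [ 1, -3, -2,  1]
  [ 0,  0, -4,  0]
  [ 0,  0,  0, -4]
x^4 + 16*x^3 + 96*x^2 + 256*x + 256

Expanding det(x·I − A) (e.g. by cofactor expansion or by noting that A is similar to its Jordan form J, which has the same characteristic polynomial as A) gives
  χ_A(x) = x^4 + 16*x^3 + 96*x^2 + 256*x + 256
which factors as (x + 4)^4. The eigenvalues (with algebraic multiplicities) are λ = -4 with multiplicity 4.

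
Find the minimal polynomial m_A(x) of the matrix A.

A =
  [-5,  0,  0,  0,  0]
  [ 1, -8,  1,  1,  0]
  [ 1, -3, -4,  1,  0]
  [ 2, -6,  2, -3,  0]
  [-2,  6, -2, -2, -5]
x^2 + 10*x + 25

The characteristic polynomial is χ_A(x) = (x + 5)^5, so the eigenvalues are known. The minimal polynomial is
  m_A(x) = Π_λ (x − λ)^{k_λ}
where k_λ is the size of the *largest* Jordan block for λ (equivalently, the smallest k with (A − λI)^k v = 0 for every generalised eigenvector v of λ).

  λ = -5: largest Jordan block has size 2, contributing (x + 5)^2

So m_A(x) = (x + 5)^2 = x^2 + 10*x + 25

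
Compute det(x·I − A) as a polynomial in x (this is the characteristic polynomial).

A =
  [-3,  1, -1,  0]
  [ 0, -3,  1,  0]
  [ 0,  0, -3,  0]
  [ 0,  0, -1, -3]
x^4 + 12*x^3 + 54*x^2 + 108*x + 81

Expanding det(x·I − A) (e.g. by cofactor expansion or by noting that A is similar to its Jordan form J, which has the same characteristic polynomial as A) gives
  χ_A(x) = x^4 + 12*x^3 + 54*x^2 + 108*x + 81
which factors as (x + 3)^4. The eigenvalues (with algebraic multiplicities) are λ = -3 with multiplicity 4.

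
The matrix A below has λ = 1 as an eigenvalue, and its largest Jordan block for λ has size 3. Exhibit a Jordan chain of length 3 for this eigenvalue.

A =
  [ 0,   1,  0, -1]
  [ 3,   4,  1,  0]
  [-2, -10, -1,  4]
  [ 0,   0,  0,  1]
A Jordan chain for λ = 1 of length 3:
v_1 = (4, 4, -24, 0)ᵀ
v_2 = (-1, 3, -2, 0)ᵀ
v_3 = (1, 0, 0, 0)ᵀ

Let N = A − (1)·I. We want v_3 with N^3 v_3 = 0 but N^2 v_3 ≠ 0; then v_{j-1} := N · v_j for j = 3, …, 2.

Pick v_3 = (1, 0, 0, 0)ᵀ.
Then v_2 = N · v_3 = (-1, 3, -2, 0)ᵀ.
Then v_1 = N · v_2 = (4, 4, -24, 0)ᵀ.

Sanity check: (A − (1)·I) v_1 = (0, 0, 0, 0)ᵀ = 0. ✓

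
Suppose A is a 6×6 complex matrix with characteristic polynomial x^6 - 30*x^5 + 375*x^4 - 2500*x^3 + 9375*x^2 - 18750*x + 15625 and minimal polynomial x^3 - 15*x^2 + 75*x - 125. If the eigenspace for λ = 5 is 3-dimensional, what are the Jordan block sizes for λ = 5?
Block sizes for λ = 5: [3, 2, 1]

Step 1 — from the characteristic polynomial, algebraic multiplicity of λ = 5 is 6. From dim ker(A − (5)·I) = 3, there are exactly 3 Jordan blocks for λ = 5.
Step 2 — from the minimal polynomial, the factor (x − 5)^3 tells us the largest block for λ = 5 has size 3.
Step 3 — with total size 6, 3 blocks, and largest block 3, the block sizes (in nonincreasing order) are [3, 2, 1].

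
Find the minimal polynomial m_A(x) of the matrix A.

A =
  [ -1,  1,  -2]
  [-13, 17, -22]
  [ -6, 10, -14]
x^3 - 2*x^2 - 20*x - 24

The characteristic polynomial is χ_A(x) = (x - 6)*(x + 2)^2, so the eigenvalues are known. The minimal polynomial is
  m_A(x) = Π_λ (x − λ)^{k_λ}
where k_λ is the size of the *largest* Jordan block for λ (equivalently, the smallest k with (A − λI)^k v = 0 for every generalised eigenvector v of λ).

  λ = -2: largest Jordan block has size 2, contributing (x + 2)^2
  λ = 6: largest Jordan block has size 1, contributing (x − 6)

So m_A(x) = (x - 6)*(x + 2)^2 = x^3 - 2*x^2 - 20*x - 24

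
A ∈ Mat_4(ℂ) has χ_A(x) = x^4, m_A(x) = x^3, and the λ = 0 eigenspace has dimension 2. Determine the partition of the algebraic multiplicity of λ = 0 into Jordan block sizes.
Block sizes for λ = 0: [3, 1]

Step 1 — from the characteristic polynomial, algebraic multiplicity of λ = 0 is 4. From dim ker(A − (0)·I) = 2, there are exactly 2 Jordan blocks for λ = 0.
Step 2 — from the minimal polynomial, the factor (x − 0)^3 tells us the largest block for λ = 0 has size 3.
Step 3 — with total size 4, 2 blocks, and largest block 3, the block sizes (in nonincreasing order) are [3, 1].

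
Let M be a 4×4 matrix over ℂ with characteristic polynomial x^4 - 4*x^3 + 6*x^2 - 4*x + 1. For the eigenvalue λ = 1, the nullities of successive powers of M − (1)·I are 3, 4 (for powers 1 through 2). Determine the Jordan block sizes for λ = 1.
Block sizes for λ = 1: [2, 1, 1]

From the dimensions of kernels of powers, the number of Jordan blocks of size at least j is d_j − d_{j−1} where d_j = dim ker(N^j) (with d_0 = 0). Computing the differences gives [3, 1].
The number of blocks of size exactly k is (#blocks of size ≥ k) − (#blocks of size ≥ k + 1), so the partition is: 2 block(s) of size 1, 1 block(s) of size 2.
In nonincreasing order the block sizes are [2, 1, 1].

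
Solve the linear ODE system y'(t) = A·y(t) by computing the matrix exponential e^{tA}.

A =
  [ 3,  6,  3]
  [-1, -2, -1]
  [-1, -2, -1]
e^{tA} =
  [3*t + 1, 6*t, 3*t]
  [-t, 1 - 2*t, -t]
  [-t, -2*t, 1 - t]

Strategy: write A = P · J · P⁻¹ where J is a Jordan canonical form, so e^{tA} = P · e^{tJ} · P⁻¹, and e^{tJ} can be computed block-by-block.

A has Jordan form
J =
  [0, 1, 0]
  [0, 0, 0]
  [0, 0, 0]
(up to reordering of blocks).

Per-block formulas:
  For a 1×1 block at λ = 0: exp(t · [0]) = [e^(0t)].
  For a 2×2 Jordan block J_2(0): exp(t · J_2(0)) = e^(0t)·(I + t·N), where N is the 2×2 nilpotent shift.

After assembling e^{tJ} and conjugating by P, we get:

e^{tA} =
  [3*t + 1, 6*t, 3*t]
  [-t, 1 - 2*t, -t]
  [-t, -2*t, 1 - t]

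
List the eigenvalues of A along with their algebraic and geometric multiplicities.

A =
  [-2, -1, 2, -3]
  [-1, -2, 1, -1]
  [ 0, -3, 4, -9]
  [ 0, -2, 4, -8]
λ = -2: alg = 4, geom = 2

Step 1 — factor the characteristic polynomial to read off the algebraic multiplicities:
  χ_A(x) = (x + 2)^4

Step 2 — compute geometric multiplicities via the rank-nullity identity g(λ) = n − rank(A − λI):
  rank(A − (-2)·I) = 2, so dim ker(A − (-2)·I) = n − 2 = 2

Summary:
  λ = -2: algebraic multiplicity = 4, geometric multiplicity = 2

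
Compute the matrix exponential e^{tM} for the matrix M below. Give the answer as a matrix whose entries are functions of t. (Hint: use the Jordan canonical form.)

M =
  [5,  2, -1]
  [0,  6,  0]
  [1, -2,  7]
e^{tM} =
  [-t*exp(6*t) + exp(6*t), 2*t*exp(6*t), -t*exp(6*t)]
  [0, exp(6*t), 0]
  [t*exp(6*t), -2*t*exp(6*t), t*exp(6*t) + exp(6*t)]

Strategy: write M = P · J · P⁻¹ where J is a Jordan canonical form, so e^{tM} = P · e^{tJ} · P⁻¹, and e^{tJ} can be computed block-by-block.

M has Jordan form
J =
  [6, 1, 0]
  [0, 6, 0]
  [0, 0, 6]
(up to reordering of blocks).

Per-block formulas:
  For a 2×2 Jordan block J_2(6): exp(t · J_2(6)) = e^(6t)·(I + t·N), where N is the 2×2 nilpotent shift.
  For a 1×1 block at λ = 6: exp(t · [6]) = [e^(6t)].

After assembling e^{tJ} and conjugating by P, we get:

e^{tM} =
  [-t*exp(6*t) + exp(6*t), 2*t*exp(6*t), -t*exp(6*t)]
  [0, exp(6*t), 0]
  [t*exp(6*t), -2*t*exp(6*t), t*exp(6*t) + exp(6*t)]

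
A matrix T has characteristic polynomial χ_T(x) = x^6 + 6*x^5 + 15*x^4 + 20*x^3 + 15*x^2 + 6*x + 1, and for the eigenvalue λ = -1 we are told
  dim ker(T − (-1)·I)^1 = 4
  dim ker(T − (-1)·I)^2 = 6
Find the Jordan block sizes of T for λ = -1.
Block sizes for λ = -1: [2, 2, 1, 1]

From the dimensions of kernels of powers, the number of Jordan blocks of size at least j is d_j − d_{j−1} where d_j = dim ker(N^j) (with d_0 = 0). Computing the differences gives [4, 2].
The number of blocks of size exactly k is (#blocks of size ≥ k) − (#blocks of size ≥ k + 1), so the partition is: 2 block(s) of size 1, 2 block(s) of size 2.
In nonincreasing order the block sizes are [2, 2, 1, 1].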